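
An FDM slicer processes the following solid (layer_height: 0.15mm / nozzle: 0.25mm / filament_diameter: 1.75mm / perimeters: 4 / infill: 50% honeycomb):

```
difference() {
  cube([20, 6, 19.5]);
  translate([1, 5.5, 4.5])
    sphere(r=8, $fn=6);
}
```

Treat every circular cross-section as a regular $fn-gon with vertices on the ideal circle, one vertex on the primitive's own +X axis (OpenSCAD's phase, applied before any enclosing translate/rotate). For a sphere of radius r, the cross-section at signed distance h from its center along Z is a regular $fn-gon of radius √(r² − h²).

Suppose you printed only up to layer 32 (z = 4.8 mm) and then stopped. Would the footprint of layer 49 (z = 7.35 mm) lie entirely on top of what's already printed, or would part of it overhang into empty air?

part overhangs

Compare the two slices. At z = 4.8: the cube is present — its section is the full 20×6 rectangle (area 120.00 mm²); the sphere at (1, 5.5): section is a regular 6-gon, circumradius = √(r²−h²) = √(8²−0.3²) = 7.994 (area = (6/2)·7.994²·sin(360°/6) = 166.04 mm²); Taking the first minus the rest: starting from the 20×6 cube (120.00 mm²), the r=8 sphere at (1, 5.5) partially overlaps it — only the 45.16 mm² overlap (of its 166.04 mm²) is removed, clipping the outline — area = 74.84 mm². At z = 7.35: the 20×6 cube contributes its full rectangle (area 120.00 mm²); the r=8 sphere at (1, 5.5) contributes a regular 6-gon of circumradius √(8²−2.85²) = 7.475 (area = (6/2)·7.475²·sin(360°/6) = 145.17 mm²); After the difference (first − rest): starting from the 20×6 cube (120.00 mm²), the r=8 sphere at (1, 5.5) partially overlaps it — only the 42.05 mm² overlap (of its 145.17 mm²) is removed, clipping the outline — area = 77.95 mm². Checking containment: at z = 7.35 the cross-section extends beyond the z = 4.8 cross-section by about 3.12 mm².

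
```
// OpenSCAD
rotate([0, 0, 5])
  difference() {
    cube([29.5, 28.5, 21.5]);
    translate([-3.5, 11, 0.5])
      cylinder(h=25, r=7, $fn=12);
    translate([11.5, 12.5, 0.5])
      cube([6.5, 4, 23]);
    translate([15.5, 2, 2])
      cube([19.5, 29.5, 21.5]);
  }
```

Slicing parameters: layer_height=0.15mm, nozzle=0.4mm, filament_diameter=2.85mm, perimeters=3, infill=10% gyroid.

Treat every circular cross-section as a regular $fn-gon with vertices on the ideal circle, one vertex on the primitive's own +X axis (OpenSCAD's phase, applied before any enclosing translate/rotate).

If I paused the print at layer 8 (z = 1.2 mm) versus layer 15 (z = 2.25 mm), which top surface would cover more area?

layer 8 (z = 1.2 mm)

Layer 8 (z = 1.2): the cube is present — its section is the full 29.5×28.5 rectangle (area 840.75 mm²); the cylinder at (-3.5, 11): section is a regular 12-gon, circumradius r=7 (area = (12/2)·7.000²·sin(360°/12) = 147.00 mm²); the 6.5×4 cube at (11.5, 12.5) contributes its full rectangle (area 26.00 mm²); the cube at (15.5, 2) is absent (z outside [2, 23.5]); Taking the first minus the rest: starting from the 29.5×28.5 cube (840.75 mm²), the r=7 cylinder at (-3.5, 11) partially overlaps it — only the 27.78 mm² overlap (of its 147.00 mm²) is removed, clipping the outline; the 6.5×4 cube at (11.5, 12.5) lies wholly inside it (removes its full 26.00 mm² and its 21.00 mm outline becomes a hole wall) — area = 786.97 mm²; (rotated 5° about Z; rotation is an isometry so areas/perimeters/island counts are preserved). So its area = 786.97 mm². Layer 15 (z = 2.25): the cube is present — its section is the full 29.5×28.5 rectangle (area 840.75 mm²); the cylinder at (-3.5, 11): section is a regular 12-gon, circumradius r=7 (area = (12/2)·7.000²·sin(360°/12) = 147.00 mm²); the cube at (11.5, 12.5) is present — its section is the full 6.5×4 rectangle (area 26.00 mm²); the cube at (15.5, 2) is present — its section is the full 19.5×29.5 rectangle (area 575.25 mm²); After the difference (first − rest): starting from the 29.5×28.5 cube (840.75 mm²), the r=7 cylinder at (-3.5, 11) partially overlaps it — only the 27.78 mm² overlap (of its 147.00 mm²) is removed, clipping the outline; the 6.5×4 cube at (11.5, 12.5) lies wholly inside it (removes its full 26.00 mm² and its 21.00 mm outline becomes a hole wall); the 19.5×29.5 cube at (15.5, 2) partially overlaps it — only the 361.00 mm² overlap (of its 575.25 mm²) is removed, clipping the outline — area = 425.97 mm²; (rotated 5° about Z; rotation is an isometry so areas/perimeters/island counts are preserved). So its area = 425.97 mm². Layer 8 is larger (786.97 vs 425.97 mm²).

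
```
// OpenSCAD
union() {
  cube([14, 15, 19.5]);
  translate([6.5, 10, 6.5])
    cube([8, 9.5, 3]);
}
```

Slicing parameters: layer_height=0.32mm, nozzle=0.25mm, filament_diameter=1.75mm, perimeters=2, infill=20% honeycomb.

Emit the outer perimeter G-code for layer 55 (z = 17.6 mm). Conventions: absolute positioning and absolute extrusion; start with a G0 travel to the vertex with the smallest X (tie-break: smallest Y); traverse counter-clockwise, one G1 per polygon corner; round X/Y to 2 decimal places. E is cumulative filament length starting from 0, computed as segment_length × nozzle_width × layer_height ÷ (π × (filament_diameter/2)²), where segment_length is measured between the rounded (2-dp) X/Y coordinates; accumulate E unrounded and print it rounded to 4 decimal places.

At z = 17.6 mm: the 14×15 cube contributes its full rectangle; the cube at (6.5, 10) is absent (z outside [6.5, 9.5]); Combining (union): only the 14×15 cube is present, so the union is just that shape — 1 connected region. The outline is a single polygon with 4 vertices. Extrusion per mm of travel: 0.25 × 0.32 / (π × 0.875²) = 0.033260. Accumulating E over each segment gives final E = 1.9291.

G0 X0.00 Y0.00 Z17.60
G1 X14.00 Y0.00 E0.4656
G1 X14.00 Y15.00 E0.9645
G1 X0.00 Y15.00 E1.4302
G1 X0.00 Y0.00 E1.9291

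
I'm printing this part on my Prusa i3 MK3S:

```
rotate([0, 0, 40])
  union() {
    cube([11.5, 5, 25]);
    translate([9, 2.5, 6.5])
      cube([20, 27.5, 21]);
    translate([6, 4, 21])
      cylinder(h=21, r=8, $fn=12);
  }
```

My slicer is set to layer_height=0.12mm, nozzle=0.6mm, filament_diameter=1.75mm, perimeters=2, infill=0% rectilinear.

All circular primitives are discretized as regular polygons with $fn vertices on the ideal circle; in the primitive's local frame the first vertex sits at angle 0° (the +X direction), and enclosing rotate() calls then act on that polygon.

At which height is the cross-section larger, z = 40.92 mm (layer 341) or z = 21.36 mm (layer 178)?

Layer 341 (z = 40.92): the cube is absent (z outside [0, 25]); the cube at (9, 2.5) is not intersected at this z (z outside [6.5, 27.5]); the cylinder at (6, 4): section is a regular 12-gon, circumradius r=8 (area = (12/2)·8.000²·sin(360°/12) = 192.00 mm²); Taking the union: only the r=8 cylinder at (6, 4) is present, so the union is just that shape — area = 192.00 mm²; (whole slice rotated 40° about Z — lengths, areas and connectivity unchanged). So its area = 192.00 mm². Layer 178 (z = 21.36): the cube (footprint 11.5×5) is included at this height (area 57.50 mm²); the cube at (9, 2.5) (footprint 20×27.5) is included at this height (area 550.00 mm²); the r=8 cylinder at (6, 4) contributes a regular 12-gon of circumradius 8 (area = (12/2)·8.000²·sin(360°/12) = 192.00 mm²); Combining (union): the regions partially overlap — summed areas 799.50 mm² minus the doubly-counted overlap 89.90 mm² gives 709.60 mm² — area = 709.60 mm²; (rotated 40° about Z; rotation is an isometry so areas/perimeters/island counts are preserved). So its area = 709.60 mm². Layer 178 is larger (709.60 vs 192.00 mm²).

layer 178 (z = 21.36 mm)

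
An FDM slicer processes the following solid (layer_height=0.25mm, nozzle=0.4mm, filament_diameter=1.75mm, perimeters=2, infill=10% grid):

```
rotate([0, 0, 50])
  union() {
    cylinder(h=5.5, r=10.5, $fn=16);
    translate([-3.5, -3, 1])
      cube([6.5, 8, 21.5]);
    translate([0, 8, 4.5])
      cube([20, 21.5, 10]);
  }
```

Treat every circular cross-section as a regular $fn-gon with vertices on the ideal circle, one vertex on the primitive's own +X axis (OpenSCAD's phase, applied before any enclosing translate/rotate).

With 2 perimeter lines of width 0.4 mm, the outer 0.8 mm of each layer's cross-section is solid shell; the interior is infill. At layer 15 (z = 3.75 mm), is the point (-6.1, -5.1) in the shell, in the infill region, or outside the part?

infill

At z = 3.75 mm: the r=10.5 cylinder contributes a regular 16-gon of circumradius 10.5; the cube at (-3.5, -3) (footprint 6.5×8) is included at this height; the cube at (0, 8) is not intersected at this z (z outside [4.5, 14.5]); Merging all regions: the 6.5×8 cube at (-3.5, -3) lies entirely inside the r=10.5 cylinder, so the union is just the r=10.5 cylinder — 1 connected region; (rotated 50° about Z; rotation is an isometry so areas/perimeters/island counts are preserved). Overall, the cross-section is a single solid region. Undo the 50° rotation: the query point maps to (-7.828, 1.395) in the un-rotated model frame. The nearest boundary edge runs (-10.50, 0.00)→(-9.70, 4.02); distance from the point to it = 2.35 mm. The point is inside the cross-section and 2.35 mm from the nearest boundary — more than the 0.8 mm shell width (2 × 0.4), so it's in the infill interior.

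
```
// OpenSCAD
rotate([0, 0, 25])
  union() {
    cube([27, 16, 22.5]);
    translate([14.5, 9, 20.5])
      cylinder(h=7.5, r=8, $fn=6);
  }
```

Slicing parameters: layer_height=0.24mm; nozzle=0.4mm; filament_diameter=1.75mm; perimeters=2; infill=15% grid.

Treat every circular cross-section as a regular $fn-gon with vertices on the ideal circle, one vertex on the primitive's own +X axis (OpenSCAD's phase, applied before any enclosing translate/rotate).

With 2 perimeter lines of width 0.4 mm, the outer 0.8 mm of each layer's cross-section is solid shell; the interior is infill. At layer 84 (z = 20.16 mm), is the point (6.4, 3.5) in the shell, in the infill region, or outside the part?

At z = 20.16 mm: the 27×16 cube contributes its full rectangle; the cylinder at (14.5, 9) is not intersected at this z (z outside [20.5, 28]); Combining (union): only the 27×16 cube is present, so the union is just that shape — 1 connected region; (rotated 25° about Z; rotation is an isometry so areas/perimeters/island counts are preserved). Overall, the cross-section is a single solid region. Undo the 25° rotation: the query point maps to (7.280, 0.467) in the un-rotated model frame. The nearest boundary edge runs (0.00, 0.00)→(27.00, 0.00); distance from the point to it = 0.47 mm. The point is inside the cross-section, 0.47 mm from the nearest boundary — within the 0.8 mm shell band (2 × 0.4).

shell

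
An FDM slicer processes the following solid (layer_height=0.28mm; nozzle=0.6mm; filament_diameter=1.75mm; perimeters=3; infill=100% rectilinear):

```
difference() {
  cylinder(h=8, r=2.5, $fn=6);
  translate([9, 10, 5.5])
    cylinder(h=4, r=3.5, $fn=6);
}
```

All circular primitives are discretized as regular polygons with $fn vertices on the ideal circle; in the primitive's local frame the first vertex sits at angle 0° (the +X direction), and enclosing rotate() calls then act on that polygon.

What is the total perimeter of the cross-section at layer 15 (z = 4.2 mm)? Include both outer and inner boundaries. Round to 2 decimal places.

15.00 mm

At z = 4.2 mm: the cylinder: section is a regular 6-gon, circumradius r=2.5 (perimeter = 2·6·2.500·sin(180°/6) = 15.00 mm); the cylinder at (9, 10) does not reach this height (z outside [5.5, 9.5]); After the difference (first − rest): none of the subtracted shapes is present at this height, so the r=2.5 cylinder is unchanged — boundary = 15.00 mm. Overall, the cross-section is a single solid region. Total boundary length (outer) = 15.00 mm.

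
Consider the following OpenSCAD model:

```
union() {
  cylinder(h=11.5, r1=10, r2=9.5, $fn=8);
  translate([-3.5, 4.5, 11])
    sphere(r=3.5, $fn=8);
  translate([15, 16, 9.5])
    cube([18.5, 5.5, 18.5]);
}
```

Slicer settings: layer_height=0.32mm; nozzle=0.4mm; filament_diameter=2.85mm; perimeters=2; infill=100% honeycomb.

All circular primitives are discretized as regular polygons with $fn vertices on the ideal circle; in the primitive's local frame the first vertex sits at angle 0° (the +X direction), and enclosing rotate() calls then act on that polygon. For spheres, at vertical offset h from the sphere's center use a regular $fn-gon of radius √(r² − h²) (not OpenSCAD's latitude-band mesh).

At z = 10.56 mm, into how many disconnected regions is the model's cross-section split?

2

At z = 10.56 mm: the cone contributes a regular 8-gon of circumradius 9.541 (interpolated between r1=10 and r2=9.5 at t=0.918); the r=3.5 sphere at (-3.5, 4.5) slices to a regular 8-gon of circumradius 3.472 (√(r²−h²) with h=0.44 from center); the cube at (15, 16) is present — its section is the full 18.5×5.5 rectangle; Taking the union: the regions partially overlap (shared area 34.10 mm²), so overlapping operands fuse into one piece — 2 connected regions. The result has 2 disconnected regions.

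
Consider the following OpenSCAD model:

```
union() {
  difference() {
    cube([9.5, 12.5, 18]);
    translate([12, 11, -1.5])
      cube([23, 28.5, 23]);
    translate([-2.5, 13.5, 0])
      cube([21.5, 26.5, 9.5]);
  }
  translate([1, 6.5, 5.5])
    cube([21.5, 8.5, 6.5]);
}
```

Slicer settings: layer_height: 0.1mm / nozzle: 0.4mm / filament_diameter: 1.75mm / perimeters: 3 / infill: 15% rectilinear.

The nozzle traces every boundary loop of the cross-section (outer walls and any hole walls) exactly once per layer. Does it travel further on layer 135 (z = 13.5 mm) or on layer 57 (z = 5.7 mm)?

layer 57 (z = 5.7 mm)

Layer 135 (z = 13.5): the cube is present — its section is the full 9.5×12.5 rectangle (perimeter 44.00 mm); the cube at (12, 11) (footprint 23×28.5) is included at this height (perimeter 103.00 mm); the cube at (-2.5, 13.5) does not reach this height (z outside [0, 9.5]); Subtracting the remaining from the first: starting from the 9.5×12.5 cube, the 23×28.5 cube at (12, 11) misses the remaining region (no effect) — boundary = 44.00 mm; the cube at (1, 6.5) is absent (z outside [5.5, 12]); Merging all regions: only that combined region is present, so the union is just that shape — boundary = 44.00 mm. So its perimeter = 44.00 mm. Layer 57 (z = 5.7): the 9.5×12.5 cube contributes its full rectangle (perimeter 44.00 mm); the 23×28.5 cube at (12, 11) contributes its full rectangle (perimeter 103.00 mm); the cube at (-2.5, 13.5) is present — its section is the full 21.5×26.5 rectangle (perimeter 96.00 mm); Taking the first minus the rest: starting from the 9.5×12.5 cube, the 23×28.5 cube at (12, 11) misses the remaining region (no effect); the 21.5×26.5 cube at (-2.5, 13.5) misses the remaining region (no effect) — boundary = 44.00 mm; the cube at (1, 6.5) is present — its section is the full 21.5×8.5 rectangle (perimeter 60.00 mm); Combining (union): the regions partially overlap (shared area 51.00 mm²), so the edge portions inside another operand are dropped and the merged outline is re-measured after clipping — boundary = 75.00 mm. So its perimeter = 75.00 mm. Layer 57 is larger (75.00 vs 44.00 mm).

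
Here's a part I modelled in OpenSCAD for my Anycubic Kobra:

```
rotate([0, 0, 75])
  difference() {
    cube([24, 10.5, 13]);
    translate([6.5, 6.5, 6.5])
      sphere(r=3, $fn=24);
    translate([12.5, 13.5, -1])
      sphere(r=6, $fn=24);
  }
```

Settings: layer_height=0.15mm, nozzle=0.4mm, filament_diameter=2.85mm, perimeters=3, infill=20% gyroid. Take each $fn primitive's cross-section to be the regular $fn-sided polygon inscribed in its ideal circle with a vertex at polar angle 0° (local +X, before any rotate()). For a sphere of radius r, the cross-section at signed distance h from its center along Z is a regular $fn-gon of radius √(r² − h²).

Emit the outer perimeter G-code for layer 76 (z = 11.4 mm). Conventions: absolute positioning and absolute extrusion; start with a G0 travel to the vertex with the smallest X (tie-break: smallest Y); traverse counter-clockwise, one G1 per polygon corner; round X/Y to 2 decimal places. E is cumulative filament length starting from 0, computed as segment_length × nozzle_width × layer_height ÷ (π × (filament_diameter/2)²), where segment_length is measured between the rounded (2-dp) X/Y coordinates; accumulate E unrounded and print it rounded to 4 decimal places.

At z = 11.4 mm: the cube (footprint 24×10.5) is included at this height; the sphere at (6.5, 6.5) is absent (|z−center|=4.900 > r=3); the sphere at (12.5, 13.5) is not intersected at this z (|z−center|=12.400 > r=6); Taking the first minus the rest: none of the subtracted shapes is present at this height, so the 24×10.5 cube is unchanged — 1 connected region; (rotated 75° about Z; rotation is an isometry so areas/perimeters/island counts are preserved). The outline is a single polygon with 4 vertices. Extrusion per mm of travel: 0.4 × 0.15 / (π × 1.425²) = 0.009405. Accumulating E over each segment gives final E = 0.6489.

G0 X-10.14 Y2.72 Z11.40
G1 X0.00 Y0.00 E0.0987
G1 X6.21 Y23.18 E0.3244
G1 X-3.93 Y25.90 E0.4232
G1 X-10.14 Y2.72 E0.6489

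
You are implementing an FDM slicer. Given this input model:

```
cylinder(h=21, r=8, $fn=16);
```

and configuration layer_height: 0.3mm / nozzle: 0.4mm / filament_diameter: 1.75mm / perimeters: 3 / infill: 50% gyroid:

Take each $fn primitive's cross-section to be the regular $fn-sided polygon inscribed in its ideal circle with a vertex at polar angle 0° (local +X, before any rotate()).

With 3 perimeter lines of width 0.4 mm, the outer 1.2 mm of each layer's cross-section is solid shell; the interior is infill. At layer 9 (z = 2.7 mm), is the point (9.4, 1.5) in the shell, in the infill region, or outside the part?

At z = 2.7 mm: the cylinder: section is a regular 16-gon, circumradius r=8. Overall, the cross-section is a single solid region. The nearest boundary edge runs (8.00, 0.00)→(7.39, 3.06); distance from the point to it = 1.67 mm. The point is not inside any of the regions above, so it lies outside the cross-section (1.67 mm from the nearest boundary).

outside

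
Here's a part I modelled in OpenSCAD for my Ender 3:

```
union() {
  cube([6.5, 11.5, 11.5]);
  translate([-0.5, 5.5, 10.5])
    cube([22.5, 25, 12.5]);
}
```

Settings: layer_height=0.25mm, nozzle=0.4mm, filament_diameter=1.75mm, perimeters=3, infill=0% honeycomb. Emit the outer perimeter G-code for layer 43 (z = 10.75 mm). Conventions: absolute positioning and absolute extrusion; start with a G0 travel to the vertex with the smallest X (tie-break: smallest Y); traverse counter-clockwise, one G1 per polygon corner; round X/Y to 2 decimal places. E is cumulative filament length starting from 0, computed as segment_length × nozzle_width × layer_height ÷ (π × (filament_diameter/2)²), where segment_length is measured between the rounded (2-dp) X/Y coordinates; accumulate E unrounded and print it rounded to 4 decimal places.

At z = 10.75 mm: the 6.5×11.5 cube contributes its full rectangle; the cube at (-0.5, 5.5) is present — its section is the full 22.5×25 rectangle; Combining (union): the regions partially overlap (shared area 39.00 mm²), so overlapping operands fuse into one piece — 1 connected region. The outline is a single polygon with 8 vertices. Extrusion per mm of travel: 0.4 × 0.25 / (π × 0.875²) = 0.041575. Accumulating E over each segment gives final E = 4.4070.

G0 X-0.50 Y5.50 Z10.75
G1 X0.00 Y5.50 E0.0208
G1 X0.00 Y0.00 E0.2495
G1 X6.50 Y0.00 E0.5197
G1 X6.50 Y5.50 E0.7484
G1 X22.00 Y5.50 E1.3928
G1 X22.00 Y30.50 E2.4321
G1 X-0.50 Y30.50 E3.3676
G1 X-0.50 Y5.50 E4.4070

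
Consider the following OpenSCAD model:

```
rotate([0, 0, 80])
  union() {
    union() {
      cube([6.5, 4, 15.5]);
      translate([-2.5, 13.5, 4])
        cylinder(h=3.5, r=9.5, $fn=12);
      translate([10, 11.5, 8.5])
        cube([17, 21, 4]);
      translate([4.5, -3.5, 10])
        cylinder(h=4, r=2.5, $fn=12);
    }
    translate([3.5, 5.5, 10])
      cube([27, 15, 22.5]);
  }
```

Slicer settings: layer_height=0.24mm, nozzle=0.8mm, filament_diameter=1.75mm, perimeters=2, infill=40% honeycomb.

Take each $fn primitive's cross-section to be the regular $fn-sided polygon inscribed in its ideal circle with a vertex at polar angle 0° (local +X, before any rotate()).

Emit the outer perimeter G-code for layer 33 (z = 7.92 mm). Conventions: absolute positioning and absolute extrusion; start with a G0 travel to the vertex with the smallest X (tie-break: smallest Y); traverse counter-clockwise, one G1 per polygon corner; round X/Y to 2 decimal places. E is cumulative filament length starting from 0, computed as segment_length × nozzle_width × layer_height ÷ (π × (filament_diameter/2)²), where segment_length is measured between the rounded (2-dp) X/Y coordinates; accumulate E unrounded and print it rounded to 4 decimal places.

G0 X-3.94 Y0.69 Z7.92
G1 X0.00 Y0.00 E0.3193
G1 X1.13 Y6.40 E0.8381
G1 X-2.81 Y7.10 E1.1575
G1 X-3.94 Y0.69 E1.6771

At z = 7.92 mm: the cube (footprint 6.5×4) is included at this height; the cylinder at (-2.5, 13.5) is absent (z outside [4, 7.5]); the cube at (10, 11.5) does not reach this height (z outside [8.5, 12.5]); the cylinder at (4.5, -3.5) is absent (z outside [10, 14]); Taking the union: only the 6.5×4 cube is present, so the union is just that shape — 1 connected region; the cube at (3.5, 5.5) is absent (z outside [10, 32.5]); Taking the union: only that combined region is present, so the union is just that shape — 1 connected region; (whole slice rotated 80° about Z — lengths, areas and connectivity unchanged). The outline is a single polygon with 4 vertices. Extrusion per mm of travel: 0.8 × 0.24 / (π × 0.875²) = 0.079824. Accumulating E over each segment gives final E = 1.6771.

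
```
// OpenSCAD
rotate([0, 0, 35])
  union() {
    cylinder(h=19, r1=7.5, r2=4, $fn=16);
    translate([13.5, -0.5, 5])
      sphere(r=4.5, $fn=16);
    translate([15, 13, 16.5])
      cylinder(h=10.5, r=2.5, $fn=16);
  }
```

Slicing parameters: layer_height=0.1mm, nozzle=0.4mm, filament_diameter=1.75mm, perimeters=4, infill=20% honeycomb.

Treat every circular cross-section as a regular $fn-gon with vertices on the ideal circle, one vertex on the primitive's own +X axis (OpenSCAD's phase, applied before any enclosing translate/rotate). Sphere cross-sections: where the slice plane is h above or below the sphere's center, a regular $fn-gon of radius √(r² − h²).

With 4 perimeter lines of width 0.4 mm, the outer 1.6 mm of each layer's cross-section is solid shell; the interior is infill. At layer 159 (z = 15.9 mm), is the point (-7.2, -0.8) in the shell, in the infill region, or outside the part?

At z = 15.9 mm: the cone: at t=0.837 of its height the radius interpolates to r₁+(r₂−r₁)t = 4.571, giving a regular 16-gon of that circumradius; the sphere at (13.5, -0.5) is not intersected at this z (|z−center|=10.900 > r=4.5); the cylinder at (15, 13) is not intersected at this z (z outside [16.5, 27]); Combining (union): only the cone is present, so the union is just that shape — 1 connected region; (rotated 35° about Z; rotation is an isometry so areas/perimeters/island counts are preserved). Overall, the cross-section is a single solid region. Undo the 35° rotation: the query point maps to (-6.357, 3.474) in the un-rotated model frame. The nearest boundary edge runs (-3.23, 3.23)→(-4.22, 1.75); distance from the point to it = 2.73 mm. The point is not inside any of the regions above, so it lies outside the cross-section (2.73 mm from the nearest boundary).

outside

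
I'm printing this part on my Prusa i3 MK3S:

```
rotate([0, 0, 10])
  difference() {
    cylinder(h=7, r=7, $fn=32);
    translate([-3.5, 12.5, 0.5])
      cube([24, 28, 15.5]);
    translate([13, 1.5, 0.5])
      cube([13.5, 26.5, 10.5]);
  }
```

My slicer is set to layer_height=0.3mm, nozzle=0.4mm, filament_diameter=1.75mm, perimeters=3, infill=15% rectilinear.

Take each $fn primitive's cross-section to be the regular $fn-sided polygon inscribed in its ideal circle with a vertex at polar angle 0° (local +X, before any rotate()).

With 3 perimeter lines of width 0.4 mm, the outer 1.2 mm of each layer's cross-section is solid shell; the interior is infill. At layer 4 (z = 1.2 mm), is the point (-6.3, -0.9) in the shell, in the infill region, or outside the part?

shell

At z = 1.2 mm: the r=7 cylinder gives a regular 32-gon of circumradius 7 (constant along its height); the 24×28 cube at (-3.5, 12.5) contributes its full rectangle; the 13.5×26.5 cube at (13, 1.5) contributes its full rectangle; Taking the first minus the rest: starting from the r=7 cylinder, the 24×28 cube at (-3.5, 12.5) misses the remaining region (no effect); the 13.5×26.5 cube at (13, 1.5) misses the remaining region (no effect) — 1 connected region; (rotated 10° about Z; rotation is an isometry so areas/perimeters/island counts are preserved). Overall, the cross-section is a single solid region. Undo the 10° rotation: the query point maps to (-6.361, 0.208) in the un-rotated model frame. The nearest boundary edge runs (-7.00, 0.00)→(-6.87, 1.37); distance from the point to it = 0.62 mm. The point is inside the cross-section, 0.62 mm from the nearest boundary — within the 1.2 mm shell band (3 × 0.4).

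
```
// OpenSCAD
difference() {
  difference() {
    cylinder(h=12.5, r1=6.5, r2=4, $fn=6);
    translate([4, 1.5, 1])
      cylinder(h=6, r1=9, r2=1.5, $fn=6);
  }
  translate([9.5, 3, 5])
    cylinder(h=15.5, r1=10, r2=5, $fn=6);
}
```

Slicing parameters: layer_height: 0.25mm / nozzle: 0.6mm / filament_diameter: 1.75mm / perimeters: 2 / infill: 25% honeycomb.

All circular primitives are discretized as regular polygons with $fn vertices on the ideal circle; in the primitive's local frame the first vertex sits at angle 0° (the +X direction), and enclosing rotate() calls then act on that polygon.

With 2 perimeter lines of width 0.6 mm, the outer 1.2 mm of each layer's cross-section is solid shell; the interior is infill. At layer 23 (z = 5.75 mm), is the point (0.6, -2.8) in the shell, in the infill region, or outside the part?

infill

At z = 5.75 mm: the cone (r1=6.5→r2=4) has section circumradius 5.350 here — a regular 6-gon; the cone at (4, 1.5) contributes a regular 6-gon of circumradius 3.062 (interpolated between r1=9 and r2=1.5 at t=0.792); Taking the first minus the rest: starting from the cone, the cone at (4, 1.5) partially overlaps it — only the 13.98 mm² overlap (of its 24.37 mm²) is removed, clipping the outline — 1 connected region; the cone at (9.5, 3): at t=0.048 of its height the radius interpolates to r₁+(r₂−r₁)t = 9.758, giving a regular 6-gon of that circumradius; Taking the first minus the rest: starting from that combined region, the cone at (9.5, 3) partially overlaps it — only the 8.94 mm² overlap (of its 247.39 mm²) is removed, clipping the outline — 1 connected region. Overall, the cross-section is a single solid region. The nearest boundary edge runs (2.68, -4.63)→(-2.68, -4.63); distance from the point to it = 1.83 mm. The point is inside the cross-section and 1.83 mm from the nearest boundary — more than the 1.2 mm shell width (2 × 0.6), so it's in the infill interior.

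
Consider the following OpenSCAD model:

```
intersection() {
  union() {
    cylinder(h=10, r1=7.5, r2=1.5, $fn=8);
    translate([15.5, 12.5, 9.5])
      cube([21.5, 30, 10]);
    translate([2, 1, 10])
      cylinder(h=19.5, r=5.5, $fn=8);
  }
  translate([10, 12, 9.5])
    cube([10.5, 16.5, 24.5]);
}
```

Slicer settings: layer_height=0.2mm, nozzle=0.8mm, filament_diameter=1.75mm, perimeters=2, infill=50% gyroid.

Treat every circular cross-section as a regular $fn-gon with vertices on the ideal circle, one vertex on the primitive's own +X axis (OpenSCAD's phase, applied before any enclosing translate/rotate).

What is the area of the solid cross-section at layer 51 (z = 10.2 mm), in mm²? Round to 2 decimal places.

At z = 10.2 mm: the cone does not reach this height (z outside [0, 10]); the 21.5×30 cube at (15.5, 12.5) contributes its full rectangle (area 645.00 mm²); the r=5.5 cylinder at (2, 1) gives a regular 8-gon of circumradius 5.5 (constant along its height) (area = (8/2)·5.500²·sin(360°/8) = 85.56 mm²); Taking the union: the 2 present regions are separate (no shared area or edge), so areas and boundary lengths simply add and each stays a separate island — area = 730.56 mm²; the cube at (10, 12) (footprint 10.5×16.5) is included at this height (area 173.25 mm²); After intersecting: the 10.5×16.5 cube at (10, 12) partially overlaps that combined region; clipping to the common part keeps 80.00 mm² — area = 80.00 mm². Overall, the cross-section is a single solid region. Net area = 80.00 mm².

80.00 mm²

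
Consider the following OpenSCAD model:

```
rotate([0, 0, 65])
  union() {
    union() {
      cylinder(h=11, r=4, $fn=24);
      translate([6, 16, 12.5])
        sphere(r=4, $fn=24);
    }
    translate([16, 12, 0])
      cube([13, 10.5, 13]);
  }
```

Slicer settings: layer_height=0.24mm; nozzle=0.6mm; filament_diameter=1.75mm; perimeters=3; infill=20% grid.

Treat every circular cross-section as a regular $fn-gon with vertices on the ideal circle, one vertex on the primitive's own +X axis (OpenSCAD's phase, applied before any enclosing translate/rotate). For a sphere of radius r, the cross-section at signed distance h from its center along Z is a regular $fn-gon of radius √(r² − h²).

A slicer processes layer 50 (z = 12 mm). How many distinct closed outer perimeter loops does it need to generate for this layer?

2

At z = 12 mm: the cylinder is not intersected at this z (z outside [0, 11]); the r=4 sphere at (6, 16) slices to a regular 24-gon of circumradius 3.969 (√(r²−h²) with h=0.5 from center); Combining (union): only the r=4 sphere at (6, 16) is present, so the union is just that shape — 1 connected region; the 13×10.5 cube at (16, 12) contributes its full rectangle; Combining (union): the 2 present regions are separate (no shared area or edge), so areas and boundary lengths simply add and each stays a separate island — 2 connected regions; (rotated 65° about Z; rotation is an isometry so areas/perimeters/island counts are preserved). The result has 2 disconnected regions.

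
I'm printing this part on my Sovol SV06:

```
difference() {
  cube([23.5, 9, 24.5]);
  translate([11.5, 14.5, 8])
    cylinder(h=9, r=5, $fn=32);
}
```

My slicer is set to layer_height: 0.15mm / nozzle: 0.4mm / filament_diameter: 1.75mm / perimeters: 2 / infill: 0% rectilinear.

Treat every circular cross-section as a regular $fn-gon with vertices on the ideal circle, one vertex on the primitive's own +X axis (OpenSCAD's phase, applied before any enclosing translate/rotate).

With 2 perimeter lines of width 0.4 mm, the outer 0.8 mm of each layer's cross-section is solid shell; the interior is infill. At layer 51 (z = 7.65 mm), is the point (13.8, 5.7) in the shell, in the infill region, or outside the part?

infill

At z = 7.65 mm: the cube (footprint 23.5×9) is included at this height; the cylinder at (11.5, 14.5) is not intersected at this z (z outside [8, 17]); Subtracting the remaining from the first: none of the subtracted shapes is present at this height, so the 23.5×9 cube is unchanged — 1 connected region. Overall, the cross-section is a single solid region. The nearest boundary edge runs (23.50, 9.00)→(0.00, 9.00); distance from the point to it = 3.30 mm. The point is inside the cross-section and 3.30 mm from the nearest boundary — more than the 0.8 mm shell width (2 × 0.4), so it's in the infill interior.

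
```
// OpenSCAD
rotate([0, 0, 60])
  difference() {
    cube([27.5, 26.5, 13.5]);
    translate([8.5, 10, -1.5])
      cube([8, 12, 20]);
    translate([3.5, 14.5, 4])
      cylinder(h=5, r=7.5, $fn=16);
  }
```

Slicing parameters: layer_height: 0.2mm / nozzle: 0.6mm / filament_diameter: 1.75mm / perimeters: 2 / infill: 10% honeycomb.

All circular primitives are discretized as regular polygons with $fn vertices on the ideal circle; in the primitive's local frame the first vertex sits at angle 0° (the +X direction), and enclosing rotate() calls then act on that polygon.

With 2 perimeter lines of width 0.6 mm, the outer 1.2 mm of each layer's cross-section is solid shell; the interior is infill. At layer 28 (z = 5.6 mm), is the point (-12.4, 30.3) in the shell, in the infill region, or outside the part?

shell

At z = 5.6 mm: the cube is present — its section is the full 27.5×26.5 rectangle; the 8×12 cube at (8.5, 10) contributes its full rectangle; the cylinder at (3.5, 14.5): section is a regular 16-gon, circumradius r=7.5; After the difference (first − rest): starting from the 27.5×26.5 cube, the 8×12 cube at (8.5, 10) lies wholly inside it (removes its full 96.00 mm² and its 40.00 mm outline becomes a hole wall); the r=7.5 cylinder at (3.5, 14.5) partially overlaps it — only the 118.27 mm² overlap (of its 172.21 mm²) is removed, clipping the outline — 1 connected region; (whole slice rotated 60° about Z — lengths, areas and connectivity unchanged). Overall, the cross-section is a single solid region. Undo the 60° rotation: the query point maps to (20.041, 25.889) in the un-rotated model frame. The nearest boundary edge runs (0.00, 26.50)→(27.50, 26.50); distance from the point to it = 0.61 mm. The point is inside the cross-section, 0.61 mm from the nearest boundary — within the 1.2 mm shell band (2 × 0.6).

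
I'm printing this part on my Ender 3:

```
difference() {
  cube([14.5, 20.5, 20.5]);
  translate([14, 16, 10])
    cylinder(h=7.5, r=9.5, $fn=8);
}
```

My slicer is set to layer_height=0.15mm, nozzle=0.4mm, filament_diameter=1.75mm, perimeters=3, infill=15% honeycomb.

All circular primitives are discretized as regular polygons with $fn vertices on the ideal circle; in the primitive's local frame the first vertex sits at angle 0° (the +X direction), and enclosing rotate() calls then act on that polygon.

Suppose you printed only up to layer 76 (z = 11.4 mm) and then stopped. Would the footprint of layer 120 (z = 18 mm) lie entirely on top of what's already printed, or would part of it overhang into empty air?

Compare the two slices. At z = 11.4: the cube is present — its section is the full 14.5×20.5 rectangle (area 297.25 mm²); the r=9.5 cylinder at (14, 16) contributes a regular 8-gon of circumradius 9.5 (area = (8/2)·9.500²·sin(360°/8) = 255.27 mm²); After the difference (first − rest): starting from the 14.5×20.5 cube (297.25 mm²), the r=9.5 cylinder at (14, 16) partially overlaps it — only the 109.32 mm² overlap (of its 255.27 mm²) is removed, clipping the outline — area = 187.93 mm². At z = 18: the cube (footprint 14.5×20.5) is included at this height (area 297.25 mm²); the cylinder at (14, 16) is not intersected at this z (z outside [10, 17.5]); Subtracting the remaining from the first: none of the subtracted shapes is present at this height, so the 14.5×20.5 cube is unchanged — area = 297.25 mm². Checking containment: at z = 18 the cross-section extends beyond the z = 11.4 cross-section by about 109.32 mm².

part overhangs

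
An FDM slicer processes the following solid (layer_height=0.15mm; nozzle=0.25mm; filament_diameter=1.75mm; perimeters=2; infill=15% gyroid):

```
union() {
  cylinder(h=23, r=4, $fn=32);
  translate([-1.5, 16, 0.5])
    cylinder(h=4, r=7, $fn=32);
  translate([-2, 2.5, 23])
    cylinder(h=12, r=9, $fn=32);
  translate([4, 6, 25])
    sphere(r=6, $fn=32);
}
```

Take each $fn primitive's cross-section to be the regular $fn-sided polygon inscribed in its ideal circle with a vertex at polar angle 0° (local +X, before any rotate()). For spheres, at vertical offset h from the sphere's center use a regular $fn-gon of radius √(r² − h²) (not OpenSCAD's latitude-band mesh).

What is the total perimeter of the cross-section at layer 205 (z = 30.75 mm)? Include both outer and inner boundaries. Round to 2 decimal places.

At z = 30.75 mm: the cylinder is not intersected at this z (z outside [0, 23]); the cylinder at (-1.5, 16) is absent (z outside [0.5, 4.5]); the r=9 cylinder at (-2, 2.5) contributes a regular 32-gon of circumradius 9 (perimeter = 2·32·9.000·sin(180°/32) = 56.46 mm); the r=6 sphere at (4, 6) contributes a regular 32-gon of circumradius √(6²−5.75²) = 1.714 (perimeter = 2·32·1.714·sin(180°/32) = 10.75 mm); Merging all regions: the r=6 sphere at (4, 6) lies entirely inside the r=9 cylinder at (-2, 2.5), so the union is just the r=9 cylinder at (-2, 2.5) — boundary = 56.46 mm. Overall, the cross-section is a single solid region. Total boundary length (outer) = 56.46 mm.

56.46 mm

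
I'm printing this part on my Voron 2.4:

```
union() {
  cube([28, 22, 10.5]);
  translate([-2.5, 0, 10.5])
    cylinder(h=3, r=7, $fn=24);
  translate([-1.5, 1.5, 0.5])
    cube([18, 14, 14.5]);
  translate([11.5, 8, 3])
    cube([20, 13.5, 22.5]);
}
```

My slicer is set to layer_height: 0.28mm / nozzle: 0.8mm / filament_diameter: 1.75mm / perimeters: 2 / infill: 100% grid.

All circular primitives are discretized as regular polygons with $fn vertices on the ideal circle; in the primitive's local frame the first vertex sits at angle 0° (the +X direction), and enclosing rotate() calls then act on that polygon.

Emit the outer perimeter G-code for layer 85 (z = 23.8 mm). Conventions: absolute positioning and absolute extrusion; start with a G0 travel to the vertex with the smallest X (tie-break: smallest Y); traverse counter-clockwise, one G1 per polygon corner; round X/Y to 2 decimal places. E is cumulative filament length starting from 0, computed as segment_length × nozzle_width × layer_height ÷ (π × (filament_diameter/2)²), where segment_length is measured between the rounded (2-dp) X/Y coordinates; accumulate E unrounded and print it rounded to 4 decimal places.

At z = 23.8 mm: the cube is not intersected at this z (z outside [0, 10.5]); the cylinder at (-2.5, 0) is absent (z outside [10.5, 13.5]); the cube at (-1.5, 1.5) does not reach this height (z outside [0.5, 15]); the cube at (11.5, 8) is present — its section is the full 20×13.5 rectangle; Taking the union: only the 20×13.5 cube at (11.5, 8) is present, so the union is just that shape — 1 connected region. The outline is a single polygon with 4 vertices. Extrusion per mm of travel: 0.8 × 0.28 / (π × 0.875²) = 0.093128. Accumulating E over each segment gives final E = 6.2396.

G0 X11.50 Y8.00 Z23.80
G1 X31.50 Y8.00 E1.8626
G1 X31.50 Y21.50 E3.1198
G1 X11.50 Y21.50 E4.9824
G1 X11.50 Y8.00 E6.2396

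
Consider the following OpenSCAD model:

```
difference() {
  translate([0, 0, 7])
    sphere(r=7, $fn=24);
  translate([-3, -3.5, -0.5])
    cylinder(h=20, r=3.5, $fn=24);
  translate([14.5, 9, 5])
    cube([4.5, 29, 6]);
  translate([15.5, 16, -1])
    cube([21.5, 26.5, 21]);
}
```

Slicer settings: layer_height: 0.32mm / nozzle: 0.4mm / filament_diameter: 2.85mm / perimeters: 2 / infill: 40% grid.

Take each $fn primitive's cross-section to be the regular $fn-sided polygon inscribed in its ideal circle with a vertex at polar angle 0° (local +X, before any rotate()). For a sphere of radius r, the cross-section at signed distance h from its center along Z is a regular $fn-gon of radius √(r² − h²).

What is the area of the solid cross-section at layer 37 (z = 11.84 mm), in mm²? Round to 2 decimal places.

60.46 mm²

At z = 11.84 mm: the r=7 sphere slices to a regular 24-gon of circumradius 5.057 (√(r²−h²) with h=4.84 from center) (area = (24/2)·5.057²·sin(360°/24) = 79.43 mm²); the r=3.5 cylinder at (-3, -3.5) contributes a regular 24-gon of circumradius 3.5 (area = (24/2)·3.500²·sin(360°/24) = 38.05 mm²); the cube at (14.5, 9) is absent (z outside [5, 11]); the cube at (15.5, 16) is present — its section is the full 21.5×26.5 rectangle (area 569.75 mm²); Subtracting the remaining from the first: starting from the r=7 sphere (79.43 mm²), the r=3.5 cylinder at (-3, -3.5) partially overlaps it — only the 18.97 mm² overlap (of its 38.05 mm²) is removed, clipping the outline; the 21.5×26.5 cube at (15.5, 16) misses the remaining region (no effect) — area = 60.46 mm². Overall, the cross-section is a single solid region. Net area = 60.46 mm².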